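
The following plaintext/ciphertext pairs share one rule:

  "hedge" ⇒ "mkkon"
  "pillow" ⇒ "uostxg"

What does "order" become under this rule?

txkma

In hedge: h→m is +5, e→k is +6, d→k is +7, g→o is +8 — the shift increases by 1 each position. Each letter shifts forward by (position + 5), i.e. 5, 6, 7, … — the shift grows by one for each successive letter.
For order: o+5=t, r+6=x, d+7=k, e+8=m, r+9=a.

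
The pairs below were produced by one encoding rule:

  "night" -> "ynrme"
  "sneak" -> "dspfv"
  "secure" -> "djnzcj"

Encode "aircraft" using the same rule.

It's a Vigenère-style cipher with numeric key [11,5]: position i shifts by key[i mod 2].
On aircraft: a+11=l, i+5=n, r+11=c, c+5=h, r+11=c, a+5=f, f+11=q, t+5=y.

lnchcfqy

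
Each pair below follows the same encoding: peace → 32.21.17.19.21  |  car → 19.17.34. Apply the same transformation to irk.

25.34.27

Letters become their 1-based position plus 16 (so a→17, b→18, …).
For irk: i=9→25, r=18→34, k=11→27.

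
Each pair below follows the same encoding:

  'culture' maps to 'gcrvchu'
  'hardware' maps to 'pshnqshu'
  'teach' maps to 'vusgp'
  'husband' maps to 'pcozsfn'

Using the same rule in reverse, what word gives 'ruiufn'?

c(2)→g(6) and u(20)→c(2) fit y≡7x+18 (mod 26); the inverse of 7 mod 26 is 15. This is an affine cipher: with a=0,…,z=25, each position x becomes (7x+18) mod 26.
Undoing it on ruiufn: r(17)→15·(17−18)≡11=l; u(20)→15·(20−18)≡4=e; i(8)→15·(8−18)≡6=g; u(20)→15·(20−18)≡4=e; f(5)→15·(5−18)≡13=n; n(13)→15·(13−18)≡3=d (all mod 26).

legend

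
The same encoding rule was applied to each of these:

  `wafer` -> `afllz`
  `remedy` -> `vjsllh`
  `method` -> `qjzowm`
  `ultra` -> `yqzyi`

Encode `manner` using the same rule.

In wafer: w→a is +4, a→f is +5, f→l is +6, e→l is +7 — the shift increases by 1 each position. Letter i (0-indexed) is shifted by i+4, so successive shifts are 4, 5, 6, ….
On manner: m+4=q, a+5=f, n+6=t, n+7=u, e+8=m, r+9=a.

qftuma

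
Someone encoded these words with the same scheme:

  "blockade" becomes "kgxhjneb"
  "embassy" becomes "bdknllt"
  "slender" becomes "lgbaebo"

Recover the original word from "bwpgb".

b(1)→k(10) and l(11)→g(6) fit y≡23x+13 (mod 26); the inverse of 23 mod 26 is 17. Each letter's alphabet position (a=0..z=25) is mapped through 23·x+13 mod 26 — an affine cipher.
Reversing it on bwpgb: b(1)→17·(1−13)≡4=e; w(22)→17·(22−13)≡23=x; p(15)→17·(15−13)≡8=i; g(6)→17·(6−13)≡11=l; b(1)→17·(1−13)≡4=e (all mod 26).

exile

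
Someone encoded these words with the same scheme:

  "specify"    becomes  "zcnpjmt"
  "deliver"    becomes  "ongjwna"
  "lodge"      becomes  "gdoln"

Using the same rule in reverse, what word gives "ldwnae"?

s(18)→z(25) and p(15)→c(2) fit y≡25x+17 (mod 26); the inverse of 25 mod 26 is 25. Treating letters as 0–25, the rule is x ↦ 25x + 17 (mod 26).
Reversing it on ldwnae: l(11)→25·(11−17)≡6=g; d(3)→25·(3−17)≡14=o; w(22)→25·(22−17)≡21=v; n(13)→25·(13−17)≡4=e; a(0)→25·(0−17)≡17=r; e(4)→25·(4−17)≡13=n (all mod 26).

govern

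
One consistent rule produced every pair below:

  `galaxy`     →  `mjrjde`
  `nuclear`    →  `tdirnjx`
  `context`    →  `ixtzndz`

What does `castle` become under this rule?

ijyzrn

Vowels shift forward by 9 and consonants shift forward by 6.
On castle: c(cons)+6=i, a(vowel)+9=j, s(cons)+6=y, t(cons)+6=z, l(cons)+6=r, e(vowel)+9=n.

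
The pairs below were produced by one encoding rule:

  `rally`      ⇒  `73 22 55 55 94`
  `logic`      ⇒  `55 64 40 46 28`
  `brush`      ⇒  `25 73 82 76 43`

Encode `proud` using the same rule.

r(#18)→73 and a(#1)→22: differences scale by 3, so n = 3·pos + 19. Each letter becomes 3×(its alphabet position, a=1..z=26) + 19.
For proud: p=16→67, r=18→73, o=15→64, u=21→82, d=4→31.

67 73 64 82 31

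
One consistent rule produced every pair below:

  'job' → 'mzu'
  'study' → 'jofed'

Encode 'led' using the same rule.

Two steps: reverse the string, then apply a Caesar shift of +11.
For led: reverse → del; then shift: d+11=o, e+11=p, l+11=w.

opw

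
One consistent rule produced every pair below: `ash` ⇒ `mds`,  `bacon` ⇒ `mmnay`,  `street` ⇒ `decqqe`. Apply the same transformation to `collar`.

The shift depends on letter class: consonant s→d is +11, but vowel a→m is +12. The rule splits by letter class: vowels +12, consonants +11.
On collar: c(cons)+11=n, o(vowel)+12=a, l(cons)+11=w, l(cons)+11=w, a(vowel)+12=m, r(cons)+11=c.

nawwmc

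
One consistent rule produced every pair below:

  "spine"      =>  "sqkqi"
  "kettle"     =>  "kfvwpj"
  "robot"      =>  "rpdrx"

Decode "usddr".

urban

In spine: s→s is +0, p→q is +1, i→k is +2, n→q is +3 — the shift increases by 1 each position. Each letter shifts forward by its position index (0, 1, 2, …) — the shift grows by one for each successive letter.
Undoing it on usddr: u−0=u, s−1=r, d−2=b, d−3=a, r−4=n.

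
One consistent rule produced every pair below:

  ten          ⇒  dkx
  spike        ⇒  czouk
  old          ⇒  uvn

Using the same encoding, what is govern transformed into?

The shift depends on letter class: consonant t→d is +10, but vowel e→k is +6. The rule splits by letter class: vowels +6, consonants +10.
For govern: g(cons)+10=q, o(vowel)+6=u, v(cons)+10=f, e(vowel)+6=k, r(cons)+10=b, n(cons)+10=x.

qufkbx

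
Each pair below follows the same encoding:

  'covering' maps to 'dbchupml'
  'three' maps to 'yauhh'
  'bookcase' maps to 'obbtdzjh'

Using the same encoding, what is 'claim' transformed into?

dizpx

Treating letters as 0–25, the rule is x ↦ 15x + 25 (mod 26).
For claim: c(2)→15·2+25≡3=d; l(11)→15·11+25≡8=i; a(0)→15·0+25≡25=z; i(8)→15·8+25≡15=p; m(12)→15·12+25≡23=x (all mod 26).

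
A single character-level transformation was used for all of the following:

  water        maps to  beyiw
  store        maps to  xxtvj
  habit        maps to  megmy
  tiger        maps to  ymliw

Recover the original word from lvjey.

Shifts by position in water: pos 0: w→b (+5), pos 1: a→e (+4), pos 2: t→y (+5), pos 3: e→i (+4) — repeating every 2. It's a Vigenère-style cipher with numeric key [5,4]: position i shifts by key[i mod 2].
Undoing it on lvjey: l−5=g, v−4=r, j−5=e, e−4=a, y−5=t.

great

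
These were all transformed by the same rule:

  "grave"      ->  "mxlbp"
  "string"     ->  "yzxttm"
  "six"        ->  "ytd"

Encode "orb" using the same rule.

The shift depends on letter class: consonant g→m is +6, but vowel a→l is +11. Two shifts are in play — +11 for a/e/i/o/u, +6 for every other letter.
For orb: o(vowel)+11=z, r(cons)+6=x, b(cons)+6=h.

zxh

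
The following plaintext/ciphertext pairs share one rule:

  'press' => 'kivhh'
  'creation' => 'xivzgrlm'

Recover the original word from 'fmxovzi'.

unclear

Each pair mirrors across the alphabet (p↔k, r↔i, e↔v): positions sum to 25. This is the alphabet-reversal cipher (Atbash): a becomes z, b becomes y, etc.
Decoding fmxovzi: f↔u, m↔n, x↔c, o↔l, v↔e, z↔a, i↔r.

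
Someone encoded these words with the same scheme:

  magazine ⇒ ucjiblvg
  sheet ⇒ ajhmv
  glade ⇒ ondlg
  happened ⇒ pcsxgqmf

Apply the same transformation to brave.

jtddg

Shifts by position in magazine: pos 0: m→u (+8), pos 1: a→c (+2), pos 2: g→j (+3), pos 3: a→i (+8), pos 4: z→b (+2), pos 5: i→l (+3) — repeating every 3. The shifts repeat in a cycle of length 3: positions 0,1,… shift by +8, +2, +3, then the pattern repeats.
For brave: b+8=j, r+2=t, a+3=d, v+8=d, e+2=g.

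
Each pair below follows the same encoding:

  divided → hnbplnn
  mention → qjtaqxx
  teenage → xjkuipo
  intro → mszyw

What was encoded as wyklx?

steep

Each letter shifts forward by (position + 4), i.e. 4, 5, 6, … — the shift grows by one for each successive letter.
Undoing it on wyklx: w−4=s, y−5=t, k−6=e, l−7=e, x−8=p.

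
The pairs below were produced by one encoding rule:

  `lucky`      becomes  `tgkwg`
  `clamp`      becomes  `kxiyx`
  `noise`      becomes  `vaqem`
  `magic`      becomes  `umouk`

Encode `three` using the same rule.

btzqm

Shifts by position in lucky: pos 0: l→t (+8), pos 1: u→g (+12), pos 2: c→k (+8), pos 3: k→w (+12) — repeating every 2. It's a Vigenère-style cipher with numeric key [8,12]: position i shifts by key[i mod 2].
On three: t+8=b, h+12=t, r+8=z, e+12=q, e+8=m.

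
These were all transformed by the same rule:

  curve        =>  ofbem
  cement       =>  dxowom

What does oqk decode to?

age

Two steps: reverse the string, then apply a Caesar shift of +10.
Undoing it on oqk: shift back: o−10=e, q−10=g, k−10=a → ega; then reverse → age.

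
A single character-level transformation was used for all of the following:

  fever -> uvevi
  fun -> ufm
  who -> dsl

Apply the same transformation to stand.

Letters are reflected about the middle of the alphabet (position → 25−position): Atbash.
Applying it to stand: s↔h, t↔g, a↔z, n↔m, d↔w.

hgzmw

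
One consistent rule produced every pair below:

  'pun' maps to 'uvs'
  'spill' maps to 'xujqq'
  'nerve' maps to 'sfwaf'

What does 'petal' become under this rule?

The shift depends on letter class: consonant p→u is +5, but vowel u→v is +1. Vowels shift forward by 1 and consonants shift forward by 5.
Applying it to petal: p(cons)+5=u, e(vowel)+1=f, t(cons)+5=y, a(vowel)+1=b, l(cons)+5=q.

ufybq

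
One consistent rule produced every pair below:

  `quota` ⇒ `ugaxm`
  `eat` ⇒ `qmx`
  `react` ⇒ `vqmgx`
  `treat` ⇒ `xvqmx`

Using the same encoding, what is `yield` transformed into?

cuqph

Two shifts are in play — +12 for a/e/i/o/u, +4 for every other letter.
On yield: y(cons)+4=c, i(vowel)+12=u, e(vowel)+12=q, l(cons)+4=p, d(cons)+4=h.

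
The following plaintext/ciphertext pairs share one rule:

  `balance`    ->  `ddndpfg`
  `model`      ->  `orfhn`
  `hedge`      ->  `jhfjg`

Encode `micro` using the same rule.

Shifts by position in balance: pos 0: b→d (+2), pos 1: a→d (+3), pos 2: l→n (+2), pos 3: a→d (+3) — repeating every 2. It's a Vigenère-style cipher with numeric key [2,3]: position i shifts by key[i mod 2].
Applying it to micro: m+2=o, i+3=l, c+2=e, r+3=u, o+2=q.

oleuq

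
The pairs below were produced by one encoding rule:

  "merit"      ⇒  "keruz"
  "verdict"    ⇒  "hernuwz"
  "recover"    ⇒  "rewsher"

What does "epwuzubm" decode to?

Treating letters as 0–25, the rule is x ↦ 17x + 14 (mod 26).
Reversing it on epwuzubm: e(4)→23·(4−14)≡4=e; p(15)→23·(15−14)≡23=x; w(22)→23·(22−14)≡2=c; u(20)→23·(20−14)≡8=i; z(25)→23·(25−14)≡19=t; u(20)→23·(20−14)≡8=i; b(1)→23·(1−14)≡13=n; m(12)→23·(12−14)≡6=g (all mod 26).

exciting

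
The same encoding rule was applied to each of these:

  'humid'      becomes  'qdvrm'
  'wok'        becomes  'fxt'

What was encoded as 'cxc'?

Compare letters: h→q is +9, u→d is +9, m→v is +9 — a constant shift. It's a constant shift of +9 (ROT9).
Decoding cxc: c−9=t, x−9=o, c−9=t.

tot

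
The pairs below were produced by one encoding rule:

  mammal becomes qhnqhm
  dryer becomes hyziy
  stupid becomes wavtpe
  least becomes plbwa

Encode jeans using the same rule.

It's a Vigenère-style cipher with numeric key [4,7,1]: position i shifts by key[i mod 3].
For jeans: j+4=n, e+7=l, a+1=b, n+4=r, s+7=z.

nlbrz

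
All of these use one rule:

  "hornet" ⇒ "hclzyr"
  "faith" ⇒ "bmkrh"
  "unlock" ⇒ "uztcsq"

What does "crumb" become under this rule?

h(7)→h(7) and o(14)→c(2) fit y≡3x+12 (mod 26); the inverse of 3 mod 26 is 9. Each letter's alphabet position (a=0..z=25) is mapped through 3·x+12 mod 26 — an affine cipher.
For crumb: c(2)→3·2+12≡18=s; r(17)→3·17+12≡11=l; u(20)→3·20+12≡20=u; m(12)→3·12+12≡22=w; b(1)→3·1+12≡15=p (all mod 26).

sluwp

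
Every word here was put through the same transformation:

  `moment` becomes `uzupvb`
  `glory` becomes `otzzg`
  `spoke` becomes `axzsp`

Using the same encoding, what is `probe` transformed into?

The shift depends on letter class: consonant m→u is +8, but vowel o→z is +11. Vowels shift forward by 11 and consonants shift forward by 8.
On probe: p(cons)+8=x, r(cons)+8=z, o(vowel)+11=z, b(cons)+8=j, e(vowel)+11=p.

xzzjp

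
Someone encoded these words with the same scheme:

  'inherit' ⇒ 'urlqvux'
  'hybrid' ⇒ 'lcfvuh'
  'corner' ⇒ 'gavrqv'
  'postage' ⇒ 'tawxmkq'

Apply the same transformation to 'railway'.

The shift depends on letter class: consonant n→r is +4, but vowel i→u is +12. Two shifts are in play — +12 for a/e/i/o/u, +4 for every other letter.
For railway: r(cons)+4=v, a(vowel)+12=m, i(vowel)+12=u, l(cons)+4=p, w(cons)+4=a, a(vowel)+12=m, y(cons)+4=c.

vmupamc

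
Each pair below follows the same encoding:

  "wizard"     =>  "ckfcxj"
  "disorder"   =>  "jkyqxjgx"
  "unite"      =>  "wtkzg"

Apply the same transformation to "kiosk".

The shift depends on letter class: consonant w→c is +6, but vowel i→k is +2. Two shifts are in play — +2 for a/e/i/o/u, +6 for every other letter.
For kiosk: k(cons)+6=q, i(vowel)+2=k, o(vowel)+2=q, s(cons)+6=y, k(cons)+6=q.

qkqyq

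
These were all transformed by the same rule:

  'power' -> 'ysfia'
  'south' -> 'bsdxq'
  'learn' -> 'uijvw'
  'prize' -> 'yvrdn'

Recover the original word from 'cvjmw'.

It's a Vigenère-style cipher with numeric key [9,4]: position i shifts by key[i mod 2].
Decoding cvjmw: c−9=t, v−4=r, j−9=a, m−4=i, w−9=n.

train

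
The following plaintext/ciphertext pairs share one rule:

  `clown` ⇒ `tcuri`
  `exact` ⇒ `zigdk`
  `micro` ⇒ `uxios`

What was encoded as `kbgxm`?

The output letters match the input read backwards, each shifted +6: clown reversed is nwolc. The word is reversed, then every letter is shifted forward by 6.
Undoing it on kbgxm: shift back: k−6=e, b−6=v, g−6=a, x−6=r, m−6=g → evarg; then reverse → grave.

grave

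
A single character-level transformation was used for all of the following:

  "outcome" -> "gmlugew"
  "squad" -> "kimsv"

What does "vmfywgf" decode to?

Compare letters: o→g is +18, u→m is +18, t→l is +18 — a constant shift. This is a Caesar cipher with shift 18.
Reversing it on vmfywgf: v−18=d, m−18=u, f−18=n, y−18=g, w−18=e, g−18=o, f−18=n.

dungeon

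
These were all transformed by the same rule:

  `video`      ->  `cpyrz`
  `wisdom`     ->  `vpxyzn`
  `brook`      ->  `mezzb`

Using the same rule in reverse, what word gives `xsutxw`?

splash

v(21)→c(2) and i(8)→p(15) fit y≡19x+19 (mod 26); the inverse of 19 mod 26 is 11. Each letter's alphabet position (a=0..z=25) is mapped through 19·x+19 mod 26 — an affine cipher.
Decoding xsutxw: x(23)→11·(23−19)≡18=s; s(18)→11·(18−19)≡15=p; u(20)→11·(20−19)≡11=l; t(19)→11·(19−19)≡0=a; x(23)→11·(23−19)≡18=s; w(22)→11·(22−19)≡7=h (all mod 26).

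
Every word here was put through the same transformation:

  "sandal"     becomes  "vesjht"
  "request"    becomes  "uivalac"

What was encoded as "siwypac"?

persist

In sandal: s→v is +3, a→e is +4, n→s is +5, d→j is +6 — the shift increases by 1 each position. Each letter shifts forward by (position + 3), i.e. 3, 4, 5, … — the shift grows by one for each successive letter.
Undoing it on siwypac: s−3=p, i−4=e, w−5=r, y−6=s, p−7=i, a−8=s, c−9=t.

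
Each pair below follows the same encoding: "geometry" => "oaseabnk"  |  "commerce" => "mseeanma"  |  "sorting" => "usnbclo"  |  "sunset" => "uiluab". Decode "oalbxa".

g(6)→o(14) and e(4)→a(0) fit y≡7x+24 (mod 26); the inverse of 7 mod 26 is 15. Treating letters as 0–25, the rule is x ↦ 7x + 24 (mod 26).
Reversing it on oalbxa: o(14)→15·(14−24)≡6=g; a(0)→15·(0−24)≡4=e; l(11)→15·(11−24)≡13=n; b(1)→15·(1−24)≡19=t; x(23)→15·(23−24)≡11=l; a(0)→15·(0−24)≡4=e (all mod 26).

gentle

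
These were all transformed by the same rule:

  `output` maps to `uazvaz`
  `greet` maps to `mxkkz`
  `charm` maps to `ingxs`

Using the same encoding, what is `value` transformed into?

Compare letters: o→u is +6, u→a is +6, t→z is +6 — a constant shift. It's a constant shift of +6 (ROT6).
For value: v+6=b, a+6=g, l+6=r, u+6=a, e+6=k.

bgrak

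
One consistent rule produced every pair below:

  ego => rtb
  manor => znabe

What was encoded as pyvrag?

client

Compare letters: e→r is +13, g→t is +13, o→b is +13 — a constant shift. Each letter is shifted forward by 13 in the alphabet (a Caesar shift of +13).
Undoing it on pyvrag: p−13=c, y−13=l, v−13=i, r−13=e, a−13=n, g−13=t.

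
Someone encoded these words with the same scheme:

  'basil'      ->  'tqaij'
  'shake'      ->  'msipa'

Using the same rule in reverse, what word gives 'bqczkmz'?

The output letters match the input read backwards, each shifted +8: basil reversed is lisab. The word is reversed, then every letter is shifted forward by 8.
Reversing it on bqczkmz: shift back: b−8=t, q−8=i, c−8=u, z−8=r, k−8=c, m−8=e, z−8=r → tiurcer; then reverse → recruit.

recruit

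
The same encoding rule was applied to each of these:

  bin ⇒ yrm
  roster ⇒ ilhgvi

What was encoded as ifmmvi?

Letters are reflected about the middle of the alphabet (position → 25−position): Atbash.
Undoing it on ifmmvi: i↔r, f↔u, m↔n, m↔n, v↔e, i↔r.

runner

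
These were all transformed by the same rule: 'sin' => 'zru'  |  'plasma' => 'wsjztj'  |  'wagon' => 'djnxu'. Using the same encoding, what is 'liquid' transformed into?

srxdrk

The shift depends on letter class: consonant s→z is +7, but vowel i→r is +9. Two shifts are in play — +9 for a/e/i/o/u, +7 for every other letter.
On liquid: l(cons)+7=s, i(vowel)+9=r, q(cons)+7=x, u(vowel)+9=d, i(vowel)+9=r, d(cons)+7=k.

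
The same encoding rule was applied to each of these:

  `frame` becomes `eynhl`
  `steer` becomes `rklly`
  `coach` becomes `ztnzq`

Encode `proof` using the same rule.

f(5)→e(4) and r(17)→y(24) fit y≡19x+13 (mod 26); the inverse of 19 mod 26 is 11. Treating letters as 0–25, the rule is x ↦ 19x + 13 (mod 26).
On proof: p(15)→19·15+13≡12=m; r(17)→19·17+13≡24=y; o(14)→19·14+13≡19=t; o(14)→19·14+13≡19=t; f(5)→19·5+13≡4=e (all mod 26).

mytte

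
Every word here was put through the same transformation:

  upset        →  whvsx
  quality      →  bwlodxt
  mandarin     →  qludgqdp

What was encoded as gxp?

mud

The output letters match the input read backwards, each shifted +3: upset reversed is tespu. The word is reversed, then every letter is shifted forward by 3.
Decoding gxp: shift back: g−3=d, x−3=u, p−3=m → dum; then reverse → mud.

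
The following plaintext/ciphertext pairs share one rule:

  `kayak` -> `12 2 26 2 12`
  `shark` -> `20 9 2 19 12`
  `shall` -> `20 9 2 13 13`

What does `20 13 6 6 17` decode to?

sleep

k is letter #11 and maps to 12: an offset of 1. Each letter is replaced by its alphabet position (a=1..z=26) + 1.
Undoing it on 20 13 6 6 17: 20→(20−1)÷1=19=s, 13→(13−1)÷1=12=l, 6→(6−1)÷1=5=e, 6→(6−1)÷1=5=e, 17→(17−1)÷1=16=p.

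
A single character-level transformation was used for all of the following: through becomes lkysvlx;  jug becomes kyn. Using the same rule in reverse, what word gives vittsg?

Read the word backwards and shift each letter +4.
Decoding vittsg: shift back: v−4=r, i−4=e, t−4=p, t−4=p, s−4=o, g−4=c → reppoc; then reverse → copper.

copper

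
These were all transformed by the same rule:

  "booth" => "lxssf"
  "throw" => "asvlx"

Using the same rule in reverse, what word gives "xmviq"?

merit

The output letters match the input read backwards, each shifted +4: booth reversed is htoob. The word is reversed, then every letter is shifted forward by 4.
Decoding xmviq: shift back: x−4=t, m−4=i, v−4=r, i−4=e, q−4=m → tirem; then reverse → merit.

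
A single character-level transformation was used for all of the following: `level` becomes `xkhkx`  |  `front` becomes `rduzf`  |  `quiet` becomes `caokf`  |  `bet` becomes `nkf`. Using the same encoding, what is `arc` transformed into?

gdo

The shift depends on letter class: consonant l→x is +12, but vowel e→k is +6. Two shifts are in play — +6 for a/e/i/o/u, +12 for every other letter.
Applying it to arc: a(vowel)+6=g, r(cons)+12=d, c(cons)+12=o.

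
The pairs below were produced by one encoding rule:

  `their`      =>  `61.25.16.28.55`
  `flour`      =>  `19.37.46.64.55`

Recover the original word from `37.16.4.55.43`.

learn

Each letter becomes 3×(its alphabet position, a=1..z=26) + 1.
Undoing it on 37.16.4.55.43: 37→(37−1)÷3=12=l, 16→(16−1)÷3=5=e, 4→(4−1)÷3=1=a, 55→(55−1)÷3=18=r, 43→(43−1)÷3=14=n.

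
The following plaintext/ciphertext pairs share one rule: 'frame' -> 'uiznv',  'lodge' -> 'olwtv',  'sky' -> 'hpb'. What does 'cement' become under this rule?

Letters are reflected about the middle of the alphabet (position → 25−position): Atbash.
Applying it to cement: c↔x, e↔v, m↔n, e↔v, n↔m, t↔g.

xvnvmg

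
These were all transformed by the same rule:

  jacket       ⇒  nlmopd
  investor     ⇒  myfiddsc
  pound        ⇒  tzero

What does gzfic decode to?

Shifts by position in jacket: pos 0: j→n (+4), pos 1: a→l (+11), pos 2: c→m (+10), pos 3: k→o (+4), pos 4: e→p (+11), pos 5: t→d (+10) — repeating every 3. The shifts repeat in a cycle of length 3: positions 0,1,… shift by +4, +11, +10, then the pattern repeats.
Decoding gzfic: g−4=c, z−11=o, f−10=v, i−4=e, c−11=r.

cover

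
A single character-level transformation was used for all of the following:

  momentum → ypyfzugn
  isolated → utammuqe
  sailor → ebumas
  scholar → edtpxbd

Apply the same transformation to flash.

Shifts by position in momentum: pos 0: m→y (+12), pos 1: o→p (+1), pos 2: m→y (+12), pos 3: e→f (+1) — repeating every 2. The shifts repeat in a cycle of length 2: positions 0,1,… shift by +12, +1, then the pattern repeats.
On flash: f+12=r, l+1=m, a+12=m, s+1=t, h+12=t.

rmmtt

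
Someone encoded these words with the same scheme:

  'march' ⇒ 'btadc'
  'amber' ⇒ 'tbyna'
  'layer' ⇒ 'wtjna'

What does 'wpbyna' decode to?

lumber

m(12)→b(1) and a(0)→t(19) fit y≡5x+19 (mod 26); the inverse of 5 mod 26 is 21. This is an affine cipher: with a=0,…,z=25, each position x becomes (5x+19) mod 26.
Reversing it on wpbyna: w(22)→21·(22−19)≡11=l; p(15)→21·(15−19)≡20=u; b(1)→21·(1−19)≡12=m; y(24)→21·(24−19)≡1=b; n(13)→21·(13−19)≡4=e; a(0)→21·(0−19)≡17=r (all mod 26).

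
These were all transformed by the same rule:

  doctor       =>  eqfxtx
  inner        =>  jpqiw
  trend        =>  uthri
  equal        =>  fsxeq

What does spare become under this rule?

Each letter shifts forward by (position + 1), i.e. 1, 2, 3, … — the shift grows by one for each successive letter.
On spare: s+1=t, p+2=r, a+3=d, r+4=v, e+5=j.

trdvj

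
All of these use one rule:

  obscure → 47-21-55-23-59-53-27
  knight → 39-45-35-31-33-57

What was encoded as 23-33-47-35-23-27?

choice

o(#15)→47 and b(#2)→21: differences scale by 2, so n = 2·pos + 17. Each letter becomes 2×(its alphabet position, a=1..z=26) + 17.
Decoding 23-33-47-35-23-27: 23→(23−17)÷2=3=c, 33→(33−17)÷2=8=h, 47→(47−17)÷2=15=o, 35→(35−17)÷2=9=i, 23→(23−17)÷2=3=c, 27→(27−17)÷2=5=e.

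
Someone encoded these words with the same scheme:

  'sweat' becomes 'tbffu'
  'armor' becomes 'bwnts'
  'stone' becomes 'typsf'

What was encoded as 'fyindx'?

It's a Vigenère-style cipher with numeric key [1,5]: position i shifts by key[i mod 2].
Reversing it on fyindx: f−1=e, y−5=t, i−1=h, n−5=i, d−1=c, x−5=s.

ethics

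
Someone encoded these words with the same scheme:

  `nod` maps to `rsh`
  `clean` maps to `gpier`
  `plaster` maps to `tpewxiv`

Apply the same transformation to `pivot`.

tmzsx

It's a constant shift of +4 (ROT4).
For pivot: p+4=t, i+4=m, v+4=z, o+4=s, t+4=x.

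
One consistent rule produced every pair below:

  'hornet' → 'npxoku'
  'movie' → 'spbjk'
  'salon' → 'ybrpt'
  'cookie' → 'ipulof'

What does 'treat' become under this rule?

The shifts repeat in a cycle of length 2: positions 0,1,… shift by +6, +1, then the pattern repeats.
For treat: t+6=z, r+1=s, e+6=k, a+1=b, t+6=z.

zskbz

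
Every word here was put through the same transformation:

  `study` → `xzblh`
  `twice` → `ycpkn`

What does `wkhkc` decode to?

In study: s→x is +5, t→z is +6, u→b is +7, d→l is +8 — the shift increases by 1 each position. Letter i (0-indexed) is shifted by i+5, so successive shifts are 5, 6, 7, ….
Undoing it on wkhkc: w−5=r, k−6=e, h−7=a, k−8=c, c−9=t.

react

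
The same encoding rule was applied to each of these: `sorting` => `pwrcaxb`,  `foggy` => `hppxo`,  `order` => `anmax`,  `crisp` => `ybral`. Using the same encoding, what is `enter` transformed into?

ancwn

The output letters match the input read backwards, each shifted +9: sorting reversed is gnitros. Two steps: reverse the string, then apply a Caesar shift of +9.
For enter: reverse → retne; then shift: r+9=a, e+9=n, t+9=c, n+9=w, e+9=n.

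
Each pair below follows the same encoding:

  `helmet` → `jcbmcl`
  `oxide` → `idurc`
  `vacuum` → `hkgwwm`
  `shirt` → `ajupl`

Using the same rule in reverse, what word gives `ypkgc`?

grace

h(7)→j(9) and e(4)→c(2) fit y≡11x+10 (mod 26); the inverse of 11 mod 26 is 19. This is an affine cipher: with a=0,…,z=25, each position x becomes (11x+10) mod 26.
Reversing it on ypkgc: y(24)→19·(24−10)≡6=g; p(15)→19·(15−10)≡17=r; k(10)→19·(10−10)≡0=a; g(6)→19·(6−10)≡2=c; c(2)→19·(2−10)≡4=e (all mod 26).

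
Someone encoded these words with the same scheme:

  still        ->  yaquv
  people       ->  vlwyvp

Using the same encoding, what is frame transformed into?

In still: s→y is +6, t→a is +7, i→q is +8, l→u is +9 — the shift increases by 1 each position. The shift increases by 1 at each position, starting from +6: 6, 7, 8, ….
On frame: f+6=l, r+7=y, a+8=i, m+9=v, e+10=o.

lyivo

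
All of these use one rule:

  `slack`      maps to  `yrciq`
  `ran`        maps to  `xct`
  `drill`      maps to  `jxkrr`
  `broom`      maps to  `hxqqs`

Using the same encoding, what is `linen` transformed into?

Two shifts are in play — +2 for a/e/i/o/u, +6 for every other letter.
For linen: l(cons)+6=r, i(vowel)+2=k, n(cons)+6=t, e(vowel)+2=g, n(cons)+6=t.

rktgt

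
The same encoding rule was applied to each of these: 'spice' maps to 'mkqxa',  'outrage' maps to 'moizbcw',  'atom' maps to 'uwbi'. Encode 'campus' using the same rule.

The output letters match the input read backwards, each shifted +8: spice reversed is ecips. Two steps: reverse the string, then apply a Caesar shift of +8.
Applying it to campus: reverse → supmac; then shift: s+8=a, u+8=c, p+8=x, m+8=u, a+8=i, c+8=k.

acxuik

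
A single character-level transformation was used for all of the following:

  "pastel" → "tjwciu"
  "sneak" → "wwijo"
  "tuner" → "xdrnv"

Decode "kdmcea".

Shifts by position in pastel: pos 0: p→t (+4), pos 1: a→j (+9), pos 2: s→w (+4), pos 3: t→c (+9) — repeating every 2. A repeating key of period 2 is used — shifts +4, +9 over and over.
Reversing it on kdmcea: k−4=g, d−9=u, m−4=i, c−9=t, e−4=a, a−9=r.

guitar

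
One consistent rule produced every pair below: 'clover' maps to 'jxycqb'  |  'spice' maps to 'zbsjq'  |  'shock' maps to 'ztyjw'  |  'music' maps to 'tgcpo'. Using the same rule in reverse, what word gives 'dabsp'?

world

Shifts by position in clover: pos 0: c→j (+7), pos 1: l→x (+12), pos 2: o→y (+10), pos 3: v→c (+7), pos 4: e→q (+12), pos 5: r→b (+10) — repeating every 3. The shifts repeat in a cycle of length 3: positions 0,1,… shift by +7, +12, +10, then the pattern repeats.
Reversing it on dabsp: d−7=w, a−12=o, b−10=r, s−7=l, p−12=d.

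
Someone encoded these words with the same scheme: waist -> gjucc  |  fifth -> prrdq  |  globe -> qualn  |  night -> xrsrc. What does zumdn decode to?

plate

Shifts by position in waist: pos 0: w→g (+10), pos 1: a→j (+9), pos 2: i→u (+12), pos 3: s→c (+10), pos 4: t→c (+9) — repeating every 3. It's a Vigenère-style cipher with numeric key [10,9,12]: position i shifts by key[i mod 3].
Undoing it on zumdn: z−10=p, u−9=l, m−12=a, d−10=t, n−9=e.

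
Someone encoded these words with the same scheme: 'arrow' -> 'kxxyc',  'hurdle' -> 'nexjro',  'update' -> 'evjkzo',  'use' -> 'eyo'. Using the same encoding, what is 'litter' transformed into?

The shift depends on letter class: consonant r→x is +6, but vowel a→k is +10. The rule splits by letter class: vowels +10, consonants +6.
Applying it to litter: l(cons)+6=r, i(vowel)+10=s, t(cons)+6=z, t(cons)+6=z, e(vowel)+10=o, r(cons)+6=x.

rszzox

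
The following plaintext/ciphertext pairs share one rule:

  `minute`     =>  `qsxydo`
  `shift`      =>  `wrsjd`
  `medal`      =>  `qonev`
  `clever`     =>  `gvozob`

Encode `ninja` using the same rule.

rsxnk

It's a Vigenère-style cipher with numeric key [4,10,10]: position i shifts by key[i mod 3].
On ninja: n+4=r, i+10=s, n+10=x, j+4=n, a+10=k.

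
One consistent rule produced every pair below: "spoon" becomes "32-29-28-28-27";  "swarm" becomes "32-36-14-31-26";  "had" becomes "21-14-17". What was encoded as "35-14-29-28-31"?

vapor

Letters become their 1-based position plus 13 (so a→14, b→15, …).
Decoding 35-14-29-28-31: 35→(35−13)÷1=22=v, 14→(14−13)÷1=1=a, 29→(29−13)÷1=16=p, 28→(28−13)÷1=15=o, 31→(31−13)÷1=18=r.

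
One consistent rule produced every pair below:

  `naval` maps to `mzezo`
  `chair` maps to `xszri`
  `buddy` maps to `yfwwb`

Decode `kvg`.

Each pair mirrors across the alphabet (n↔m, a↔z, v↔e): positions sum to 25. Each letter is replaced by its mirror in the alphabet: a↔z, b↔y, c↔x, and so on (the Atbash cipher).
Reversing it on kvg: k↔p, v↔e, g↔t.

pet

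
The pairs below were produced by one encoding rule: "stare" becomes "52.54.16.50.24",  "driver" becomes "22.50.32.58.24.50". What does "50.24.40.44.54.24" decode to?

remote

s(#19)→52 and t(#20)→54: differences scale by 2, so n = 2·pos + 14. Each letter becomes 2×(its alphabet position, a=1..z=26) + 14.
Decoding 50.24.40.44.54.24: 50→(50−14)÷2=18=r, 24→(24−14)÷2=5=e, 40→(40−14)÷2=13=m, 44→(44−14)÷2=15=o, 54→(54−14)÷2=20=t, 24→(24−14)÷2=5=e.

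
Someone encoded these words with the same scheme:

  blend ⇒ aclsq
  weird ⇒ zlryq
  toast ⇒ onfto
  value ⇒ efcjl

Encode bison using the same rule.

artns

b(1)→a(0) and l(11)→c(2) fit y≡21x+5 (mod 26); the inverse of 21 mod 26 is 5. Each letter's alphabet position (a=0..z=25) is mapped through 21·x+5 mod 26 — an affine cipher.
Applying it to bison: b(1)→21·1+5≡0=a; i(8)→21·8+5≡17=r; s(18)→21·18+5≡19=t; o(14)→21·14+5≡13=n; n(13)→21·13+5≡18=s (all mod 26).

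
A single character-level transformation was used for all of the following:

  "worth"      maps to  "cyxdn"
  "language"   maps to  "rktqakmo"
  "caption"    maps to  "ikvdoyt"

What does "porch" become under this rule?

vyxmn

Shifts by position in worth: pos 0: w→c (+6), pos 1: o→y (+10), pos 2: r→x (+6), pos 3: t→d (+10) — repeating every 2. It's a Vigenère-style cipher with numeric key [6,10]: position i shifts by key[i mod 2].
Applying it to porch: p+6=v, o+10=y, r+6=x, c+10=m, h+6=n.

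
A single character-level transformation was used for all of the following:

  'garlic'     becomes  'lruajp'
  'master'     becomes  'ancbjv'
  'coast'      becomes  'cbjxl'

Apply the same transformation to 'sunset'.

cnbwdb

The output letters match the input read backwards, each shifted +9: garlic reversed is cilrag. The word is reversed, then every letter is shifted forward by 9.
For sunset: reverse → tesnus; then shift: t+9=c, e+9=n, s+9=b, n+9=w, u+9=d, s+9=b.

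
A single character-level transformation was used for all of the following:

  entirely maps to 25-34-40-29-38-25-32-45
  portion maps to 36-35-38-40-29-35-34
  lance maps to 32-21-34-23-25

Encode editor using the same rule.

e is letter #5 and maps to 25: an offset of 20. The number is (letter's place in the alphabet, a=1) + 20.
Applying it to editor: e=5→25, d=4→24, i=9→29, t=20→40, o=15→35, r=18→38.

25-24-29-40-35-38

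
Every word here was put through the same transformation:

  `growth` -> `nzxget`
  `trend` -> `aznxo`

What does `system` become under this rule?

In growth: g→n is +7, r→z is +8, o→x is +9, w→g is +10 — the shift increases by 1 each position. Each letter shifts forward by (position + 7), i.e. 7, 8, 9, … — the shift grows by one for each successive letter.
Applying it to system: s+7=z, y+8=g, s+9=b, t+10=d, e+11=p, m+12=y.

zgbdpy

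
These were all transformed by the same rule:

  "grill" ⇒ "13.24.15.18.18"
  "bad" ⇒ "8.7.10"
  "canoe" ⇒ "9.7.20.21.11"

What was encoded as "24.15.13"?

g is letter #7 and maps to 13: an offset of 6. Each letter is replaced by its alphabet position (a=1..z=26) + 6.
Undoing it on 24.15.13: 24→(24−6)÷1=18=r, 15→(15−6)÷1=9=i, 13→(13−6)÷1=7=g.

rig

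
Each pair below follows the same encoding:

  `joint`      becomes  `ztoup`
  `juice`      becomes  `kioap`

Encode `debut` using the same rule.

The output letters match the input read backwards, each shifted +6: joint reversed is tnioj. Two steps: reverse the string, then apply a Caesar shift of +6.
For debut: reverse → tubed; then shift: t+6=z, u+6=a, b+6=h, e+6=k, d+6=j.

zahkj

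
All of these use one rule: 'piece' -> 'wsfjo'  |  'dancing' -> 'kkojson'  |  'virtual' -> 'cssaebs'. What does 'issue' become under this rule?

pctbo

Shifts by position in piece: pos 0: p→w (+7), pos 1: i→s (+10), pos 2: e→f (+1), pos 3: c→j (+7), pos 4: e→o (+10) — repeating every 3. The shifts repeat in a cycle of length 3: positions 0,1,… shift by +7, +10, +1, then the pattern repeats.
Applying it to issue: i+7=p, s+10=c, s+1=t, u+7=b, e+10=o.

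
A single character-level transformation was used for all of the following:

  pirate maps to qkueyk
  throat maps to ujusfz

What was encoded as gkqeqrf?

In pirate: p→q is +1, i→k is +2, r→u is +3, a→e is +4 — the shift increases by 1 each position. Letter i (0-indexed) is shifted by i+1, so successive shifts are 1, 2, 3, ….
Decoding gkqeqrf: g−1=f, k−2=i, q−3=n, e−4=a, q−5=l, r−6=l, f−7=y.

finally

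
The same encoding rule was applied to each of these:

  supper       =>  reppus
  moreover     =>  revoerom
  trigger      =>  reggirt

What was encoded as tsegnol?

The output letters match the input read backwards: supper reversed is reppus. It's just the letters in reverse order.
Undoing it on tsegnol: then reverse → longest.

longest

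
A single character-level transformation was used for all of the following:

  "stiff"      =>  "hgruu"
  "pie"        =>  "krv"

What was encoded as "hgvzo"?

steal

Each pair mirrors across the alphabet (s↔h, t↔g, i↔r): positions sum to 25. Each letter is replaced by its mirror in the alphabet: a↔z, b↔y, c↔x, and so on (the Atbash cipher).
Decoding hgvzo: h↔s, g↔t, v↔e, z↔a, o↔l.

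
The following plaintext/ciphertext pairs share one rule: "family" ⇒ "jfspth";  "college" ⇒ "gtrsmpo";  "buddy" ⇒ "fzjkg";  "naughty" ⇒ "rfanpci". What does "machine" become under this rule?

qfioqwo

In family: f→j is +4, a→f is +5, m→s is +6, i→p is +7 — the shift increases by 1 each position. Letter i (0-indexed) is shifted by i+4, so successive shifts are 4, 5, 6, ….
On machine: m+4=q, a+5=f, c+6=i, h+7=o, i+8=q, n+9=w, e+10=o.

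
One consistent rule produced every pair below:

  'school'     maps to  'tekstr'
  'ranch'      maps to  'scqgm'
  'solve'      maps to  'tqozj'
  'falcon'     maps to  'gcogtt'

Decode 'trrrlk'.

sponge

In school: s→t is +1, c→e is +2, h→k is +3, o→s is +4 — the shift increases by 1 each position. Each letter shifts forward by (position + 1), i.e. 1, 2, 3, … — the shift grows by one for each successive letter.
Undoing it on trrrlk: t−1=s, r−2=p, r−3=o, r−4=n, l−5=g, k−6=e.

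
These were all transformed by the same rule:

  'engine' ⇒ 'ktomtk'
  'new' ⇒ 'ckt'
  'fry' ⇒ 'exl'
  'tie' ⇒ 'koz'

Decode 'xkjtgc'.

The output letters match the input read backwards, each shifted +6: engine reversed is enigne. Read the word backwards and shift each letter +6.
Undoing it on xkjtgc: shift back: x−6=r, k−6=e, j−6=d, t−6=n, g−6=a, c−6=w → rednaw; then reverse → wander.

wander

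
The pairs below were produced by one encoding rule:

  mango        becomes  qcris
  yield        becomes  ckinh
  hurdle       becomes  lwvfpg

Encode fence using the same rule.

jgrei

It's a Vigenère-style cipher with numeric key [4,2]: position i shifts by key[i mod 2].
Applying it to fence: f+4=j, e+2=g, n+4=r, c+2=e, e+4=i.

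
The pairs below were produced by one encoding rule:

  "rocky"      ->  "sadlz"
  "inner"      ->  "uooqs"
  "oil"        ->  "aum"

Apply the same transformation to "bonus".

The shift depends on letter class: consonant r→s is +1, but vowel o→a is +12. Vowels shift forward by 12 and consonants shift forward by 1.
For bonus: b(cons)+1=c, o(vowel)+12=a, n(cons)+1=o, u(vowel)+12=g, s(cons)+1=t.

caogt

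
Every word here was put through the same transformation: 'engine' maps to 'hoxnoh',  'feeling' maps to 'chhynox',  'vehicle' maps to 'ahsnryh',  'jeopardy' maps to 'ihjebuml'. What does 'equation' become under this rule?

hzfbknjo

e(4)→h(7) and n(13)→o(14) fit y≡21x+1 (mod 26); the inverse of 21 mod 26 is 5. Each letter's alphabet position (a=0..z=25) is mapped through 21·x+1 mod 26 — an affine cipher.
On equation: e(4)→21·4+1≡7=h; q(16)→21·16+1≡25=z; u(20)→21·20+1≡5=f; a(0)→21·0+1≡1=b; t(19)→21·19+1≡10=k; i(8)→21·8+1≡13=n; o(14)→21·14+1≡9=j; n(13)→21·13+1≡14=o (all mod 26).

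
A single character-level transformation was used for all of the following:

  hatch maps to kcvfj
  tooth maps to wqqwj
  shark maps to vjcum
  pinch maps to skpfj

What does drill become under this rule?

gtkon

It's a Vigenère-style cipher with numeric key [3,2,2]: position i shifts by key[i mod 3].
On drill: d+3=g, r+2=t, i+2=k, l+3=o, l+2=n.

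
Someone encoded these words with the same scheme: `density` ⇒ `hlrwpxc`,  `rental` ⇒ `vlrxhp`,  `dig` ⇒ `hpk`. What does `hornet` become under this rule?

lvvrlx

The shift depends on letter class: consonant d→h is +4, but vowel e→l is +7. The rule splits by letter class: vowels +7, consonants +4.
For hornet: h(cons)+4=l, o(vowel)+7=v, r(cons)+4=v, n(cons)+4=r, e(vowel)+7=l, t(cons)+4=x.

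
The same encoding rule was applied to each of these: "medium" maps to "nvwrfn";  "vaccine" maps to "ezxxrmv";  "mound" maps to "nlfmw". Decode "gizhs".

Each pair mirrors across the alphabet (m↔n, e↔v, d↔w): positions sum to 25. Each letter is replaced by its mirror in the alphabet: a↔z, b↔y, c↔x, and so on (the Atbash cipher).
Reversing it on gizhs: g↔t, i↔r, z↔a, h↔s, s↔h.

trash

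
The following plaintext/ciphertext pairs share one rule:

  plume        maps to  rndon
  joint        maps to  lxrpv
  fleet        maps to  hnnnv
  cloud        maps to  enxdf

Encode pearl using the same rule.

The shift depends on letter class: consonant p→r is +2, but vowel u→d is +9. Two shifts are in play — +9 for a/e/i/o/u, +2 for every other letter.
On pearl: p(cons)+2=r, e(vowel)+9=n, a(vowel)+9=j, r(cons)+2=t, l(cons)+2=n.

rnjtn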